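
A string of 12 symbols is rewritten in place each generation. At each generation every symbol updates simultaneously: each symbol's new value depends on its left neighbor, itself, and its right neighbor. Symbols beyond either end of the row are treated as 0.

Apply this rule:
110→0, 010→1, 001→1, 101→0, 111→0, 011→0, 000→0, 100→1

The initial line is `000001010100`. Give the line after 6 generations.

000011010110
000100010001
001110111011
010000000000
111000000000
000100000000

000100000000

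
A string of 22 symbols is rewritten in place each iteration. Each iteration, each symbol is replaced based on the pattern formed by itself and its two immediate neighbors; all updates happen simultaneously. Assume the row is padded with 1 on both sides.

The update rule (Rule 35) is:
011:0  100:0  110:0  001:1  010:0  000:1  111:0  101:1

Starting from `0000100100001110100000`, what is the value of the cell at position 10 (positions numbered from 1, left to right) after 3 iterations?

0

0111001001110001001111
1000010010000110010000
0011100100111000100111
position 10 holds 0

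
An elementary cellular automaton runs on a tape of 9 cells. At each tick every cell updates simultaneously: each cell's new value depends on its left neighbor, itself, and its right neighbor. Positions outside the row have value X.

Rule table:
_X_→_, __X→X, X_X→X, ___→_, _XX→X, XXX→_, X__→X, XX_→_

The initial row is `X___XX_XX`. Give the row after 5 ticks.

__XX_XX_X

tick 1: _X_XX_XX_
tick 2: X_XX_XX_X
tick 3: _XX_XX_XX
tick 4: XX_XX_XX_
tick 5: __XX_XX_X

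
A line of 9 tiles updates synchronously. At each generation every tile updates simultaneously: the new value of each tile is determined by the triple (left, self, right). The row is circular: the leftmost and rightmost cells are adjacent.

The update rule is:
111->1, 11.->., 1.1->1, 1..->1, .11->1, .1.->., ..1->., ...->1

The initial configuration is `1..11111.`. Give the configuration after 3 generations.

.1.1111.1
1.1111.1.
.1111.1.1

.1111.1.1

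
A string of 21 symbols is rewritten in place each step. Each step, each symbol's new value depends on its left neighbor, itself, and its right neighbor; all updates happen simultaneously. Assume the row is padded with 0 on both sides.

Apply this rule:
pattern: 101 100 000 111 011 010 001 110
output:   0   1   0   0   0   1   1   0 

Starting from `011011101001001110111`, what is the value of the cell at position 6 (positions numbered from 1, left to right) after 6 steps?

step 1: 100000001111110000000
step 2: 110000010000001000000
step 3: 001000111000011100000
step 4: 011101000100100010000
step 5: 100001101111110111000
step 6: 110010000000000000100
position 6 holds 0

0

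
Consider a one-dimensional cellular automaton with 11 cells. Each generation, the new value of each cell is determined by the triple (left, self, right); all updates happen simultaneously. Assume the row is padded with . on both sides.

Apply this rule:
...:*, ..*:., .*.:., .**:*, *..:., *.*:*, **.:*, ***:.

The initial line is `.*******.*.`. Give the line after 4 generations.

***.**...*.

.*.....**..
...***.**.*
**.*.*****.
***.**...*.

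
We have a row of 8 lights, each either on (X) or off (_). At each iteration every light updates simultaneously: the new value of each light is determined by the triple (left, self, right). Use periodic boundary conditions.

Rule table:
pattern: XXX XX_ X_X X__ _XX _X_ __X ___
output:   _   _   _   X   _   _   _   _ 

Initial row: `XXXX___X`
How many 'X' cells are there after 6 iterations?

1

____X___
_____X__
______X_
_______X
X_______
_X______
count of X: 1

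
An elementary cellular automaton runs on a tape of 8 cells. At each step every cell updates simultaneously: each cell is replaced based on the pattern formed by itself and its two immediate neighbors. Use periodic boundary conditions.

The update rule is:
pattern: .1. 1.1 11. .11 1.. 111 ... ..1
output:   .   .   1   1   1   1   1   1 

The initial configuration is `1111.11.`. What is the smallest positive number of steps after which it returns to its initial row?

1

1111.11.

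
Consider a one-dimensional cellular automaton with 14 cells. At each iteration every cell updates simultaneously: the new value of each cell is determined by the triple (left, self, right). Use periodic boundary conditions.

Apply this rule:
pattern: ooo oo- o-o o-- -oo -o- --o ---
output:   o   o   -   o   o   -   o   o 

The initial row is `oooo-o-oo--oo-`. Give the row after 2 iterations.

ooooooooooooo-

oooo---oooooo-
ooooooooooooo-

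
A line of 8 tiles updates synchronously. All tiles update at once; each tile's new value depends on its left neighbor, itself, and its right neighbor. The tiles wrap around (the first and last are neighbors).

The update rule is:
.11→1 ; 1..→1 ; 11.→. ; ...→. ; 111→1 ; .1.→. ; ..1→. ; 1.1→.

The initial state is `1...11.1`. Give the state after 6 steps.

.1..1..1
..1..1..
...1..1.
....1..1
1....1..
.1....1.

.1....1.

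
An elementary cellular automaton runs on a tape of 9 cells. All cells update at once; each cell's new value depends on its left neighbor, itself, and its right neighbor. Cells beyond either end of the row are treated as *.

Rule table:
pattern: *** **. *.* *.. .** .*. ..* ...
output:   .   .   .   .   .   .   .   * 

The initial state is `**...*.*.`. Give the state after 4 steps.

...*.....
.*...***.
...*.....  (repeats step 1; period 2)
step 4: .*...***.

.*...***.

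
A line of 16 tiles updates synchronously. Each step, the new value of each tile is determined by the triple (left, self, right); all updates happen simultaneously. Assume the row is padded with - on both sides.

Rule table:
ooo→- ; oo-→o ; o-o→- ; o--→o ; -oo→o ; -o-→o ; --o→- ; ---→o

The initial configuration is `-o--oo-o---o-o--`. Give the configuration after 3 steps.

-oo-oo-ooo-o-ooo
-oo-oo-o-o-o-o-o
-oo-oo-o-o-o-o-o

-oo-oo-o-o-o-o-o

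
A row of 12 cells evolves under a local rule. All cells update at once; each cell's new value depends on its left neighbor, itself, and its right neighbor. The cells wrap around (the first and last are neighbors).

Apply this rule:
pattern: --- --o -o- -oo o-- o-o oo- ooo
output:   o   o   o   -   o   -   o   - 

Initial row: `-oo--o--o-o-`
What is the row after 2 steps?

o-ooooooo-oo
o-------o---

o-------o---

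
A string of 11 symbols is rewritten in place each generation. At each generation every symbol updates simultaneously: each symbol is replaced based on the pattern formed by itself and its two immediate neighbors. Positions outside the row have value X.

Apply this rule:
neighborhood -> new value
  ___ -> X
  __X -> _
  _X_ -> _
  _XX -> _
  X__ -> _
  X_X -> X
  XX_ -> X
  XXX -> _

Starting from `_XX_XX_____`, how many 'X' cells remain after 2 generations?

X_XX_X_XXX_
XX_XX_X__XX
count of X: 7

7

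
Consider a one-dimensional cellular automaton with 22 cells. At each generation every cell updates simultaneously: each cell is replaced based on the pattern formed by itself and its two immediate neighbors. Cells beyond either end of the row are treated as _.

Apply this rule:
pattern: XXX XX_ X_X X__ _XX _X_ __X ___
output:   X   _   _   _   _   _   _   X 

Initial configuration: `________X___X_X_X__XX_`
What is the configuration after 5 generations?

XXXXXXX___X___________
_XXXXX__X___XXXXXXXXXX
__XXX_____X__XXXXXXXX_
X__X__XXX_____XXXXXX__
_______X__XXX__XXXX__X

_______X__XXX__XXXX__X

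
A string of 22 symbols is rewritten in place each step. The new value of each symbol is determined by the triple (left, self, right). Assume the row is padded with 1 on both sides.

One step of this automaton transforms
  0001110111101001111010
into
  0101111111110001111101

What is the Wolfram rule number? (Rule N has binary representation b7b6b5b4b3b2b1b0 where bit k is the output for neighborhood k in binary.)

233

position 4: 111 → 1  (bit 7 = 1)
position 5: 110 → 1  (bit 6 = 1)
position 6: 101 → 1  (bit 5 = 1)
position 0: 100 → 0  (bit 4 = 0)
position 3: 011 → 1  (bit 3 = 1)
position 12: 010 → 0  (bit 2 = 0)
position 2: 001 → 0  (bit 1 = 0)
position 1: 000 → 1  (bit 0 = 1)
bits b7..b0 = 11101001 = 233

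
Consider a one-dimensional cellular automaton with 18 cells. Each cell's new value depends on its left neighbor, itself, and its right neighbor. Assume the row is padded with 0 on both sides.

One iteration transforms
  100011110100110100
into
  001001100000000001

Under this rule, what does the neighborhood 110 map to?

0

At position 7 the neighborhood is 110; the next row has 0 there.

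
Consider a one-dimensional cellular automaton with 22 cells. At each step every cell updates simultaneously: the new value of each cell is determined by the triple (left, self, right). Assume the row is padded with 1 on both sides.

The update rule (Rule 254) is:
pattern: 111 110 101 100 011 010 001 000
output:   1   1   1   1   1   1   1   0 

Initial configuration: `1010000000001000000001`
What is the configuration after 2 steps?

1111100000111110000111

step 1: 1111000000011100000011
step 2: 1111100000111110000111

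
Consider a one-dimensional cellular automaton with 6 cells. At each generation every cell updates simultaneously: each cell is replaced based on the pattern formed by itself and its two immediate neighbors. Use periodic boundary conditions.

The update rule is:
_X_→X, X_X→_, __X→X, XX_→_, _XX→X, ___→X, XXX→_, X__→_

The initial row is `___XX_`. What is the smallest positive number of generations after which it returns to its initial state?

XXXX__
X____X
__XXXX
_XX___
XX__XX
___XX_

6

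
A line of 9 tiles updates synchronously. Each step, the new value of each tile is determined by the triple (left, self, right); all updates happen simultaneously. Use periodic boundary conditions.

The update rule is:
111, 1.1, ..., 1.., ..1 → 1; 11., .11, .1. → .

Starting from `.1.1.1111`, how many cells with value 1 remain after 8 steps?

1.1.1.11.
.1.1.1..1
1.1.1.11.  (repeats step 1; period 2)
step 8: .1.1.1..1
count of 1: 4

4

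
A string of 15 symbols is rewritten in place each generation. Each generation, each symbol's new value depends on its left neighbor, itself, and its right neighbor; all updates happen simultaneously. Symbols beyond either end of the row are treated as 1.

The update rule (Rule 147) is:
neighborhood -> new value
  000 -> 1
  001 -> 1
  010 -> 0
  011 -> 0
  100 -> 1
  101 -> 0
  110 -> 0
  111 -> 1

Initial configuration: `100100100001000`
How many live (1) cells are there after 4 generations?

011011011110111
000000001100011
111111110011101
111111101101000
count of 1: 10

10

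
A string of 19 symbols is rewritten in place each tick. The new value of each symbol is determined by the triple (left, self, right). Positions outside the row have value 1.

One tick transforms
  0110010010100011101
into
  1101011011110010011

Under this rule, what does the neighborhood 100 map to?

1

At position 3 the neighborhood is 100; the next row has 1 there.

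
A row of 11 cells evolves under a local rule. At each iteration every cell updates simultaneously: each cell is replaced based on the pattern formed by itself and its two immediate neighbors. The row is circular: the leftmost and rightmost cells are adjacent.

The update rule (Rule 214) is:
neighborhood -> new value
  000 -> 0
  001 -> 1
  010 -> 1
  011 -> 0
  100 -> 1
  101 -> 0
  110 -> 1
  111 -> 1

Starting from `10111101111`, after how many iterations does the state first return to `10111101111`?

22

10011100111
11101111011
11100111001
11111011110
01111001110
10111110111
10011110011
11101111101
11100111100
01111011111
00111001111
11011110111
11001110011
11110111101
11110011100
01111101111
00111100111
11011111011
11001111001
11110111110
01110011110
10111101111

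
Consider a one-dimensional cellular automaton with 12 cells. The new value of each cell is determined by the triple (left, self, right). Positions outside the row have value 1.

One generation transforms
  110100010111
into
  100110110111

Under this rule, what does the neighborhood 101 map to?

At position 2 the neighborhood is 101; the next row has 0 there.

0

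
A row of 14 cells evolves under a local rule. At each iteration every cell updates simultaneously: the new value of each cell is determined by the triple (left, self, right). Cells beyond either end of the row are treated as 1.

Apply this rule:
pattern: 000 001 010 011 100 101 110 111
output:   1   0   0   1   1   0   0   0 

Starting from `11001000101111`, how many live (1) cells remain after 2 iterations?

7

00100110001000
10010101100110
count of 1: 7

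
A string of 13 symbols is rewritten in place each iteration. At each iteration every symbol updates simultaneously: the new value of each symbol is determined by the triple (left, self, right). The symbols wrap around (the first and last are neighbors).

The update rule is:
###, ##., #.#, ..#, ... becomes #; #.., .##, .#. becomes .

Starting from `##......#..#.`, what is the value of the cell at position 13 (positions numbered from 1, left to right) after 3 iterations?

.#.#####..#.#
#.#.####.#.#.
.#.#.####.#.#
position 13 holds #

#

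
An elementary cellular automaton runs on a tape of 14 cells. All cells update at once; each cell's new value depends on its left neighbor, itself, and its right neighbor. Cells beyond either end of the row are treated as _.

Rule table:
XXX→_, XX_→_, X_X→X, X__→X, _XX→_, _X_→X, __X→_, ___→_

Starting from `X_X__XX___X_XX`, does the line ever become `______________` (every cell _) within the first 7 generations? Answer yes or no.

no

XXXX___X__XX__
____X__XX___X_
____XX___X__XX
______X__XX___
______XX___X__
________X__XX_
________XX___X
generation 7 is ________XX___X, still not uniform _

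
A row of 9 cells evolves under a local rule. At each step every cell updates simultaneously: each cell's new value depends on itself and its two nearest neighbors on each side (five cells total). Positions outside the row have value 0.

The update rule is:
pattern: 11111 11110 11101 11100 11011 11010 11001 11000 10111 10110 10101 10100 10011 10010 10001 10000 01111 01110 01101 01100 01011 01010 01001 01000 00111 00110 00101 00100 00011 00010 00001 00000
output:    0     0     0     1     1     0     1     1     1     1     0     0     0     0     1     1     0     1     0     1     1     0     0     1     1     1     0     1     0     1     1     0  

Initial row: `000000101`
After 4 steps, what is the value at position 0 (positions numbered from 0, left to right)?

1

000011000
001011110
110110011
101111011
position 0 holds 1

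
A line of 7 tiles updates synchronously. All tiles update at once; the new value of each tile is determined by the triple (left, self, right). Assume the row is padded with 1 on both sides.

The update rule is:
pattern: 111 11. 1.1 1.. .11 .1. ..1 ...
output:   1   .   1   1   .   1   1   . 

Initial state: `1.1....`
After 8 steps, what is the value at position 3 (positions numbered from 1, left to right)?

.111..1
1.1.11.
.111..1  (repeats step 1; period 2)
step 8: 1.1.11.
position 3 holds 1

1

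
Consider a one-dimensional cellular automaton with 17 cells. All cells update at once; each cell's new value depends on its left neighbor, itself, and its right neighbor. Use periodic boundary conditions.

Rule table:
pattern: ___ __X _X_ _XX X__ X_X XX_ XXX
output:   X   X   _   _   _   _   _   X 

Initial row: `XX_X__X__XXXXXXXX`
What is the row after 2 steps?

step 1: X____X__X_XXXXXXX
step 2: __XXX__X___XXXXXX

__XXX__X___XXXXXX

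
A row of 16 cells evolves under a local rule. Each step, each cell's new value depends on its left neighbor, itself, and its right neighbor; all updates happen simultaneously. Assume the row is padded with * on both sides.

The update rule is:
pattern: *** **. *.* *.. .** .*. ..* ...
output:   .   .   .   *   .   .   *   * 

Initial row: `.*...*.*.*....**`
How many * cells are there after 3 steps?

..***.....****..
**...*****....**
..***.....****..
count of *: 7

7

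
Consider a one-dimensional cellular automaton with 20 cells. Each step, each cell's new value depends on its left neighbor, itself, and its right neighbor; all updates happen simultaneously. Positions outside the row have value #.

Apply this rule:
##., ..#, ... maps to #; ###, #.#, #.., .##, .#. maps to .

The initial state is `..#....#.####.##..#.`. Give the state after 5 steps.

.#..###.....#..#.#..
...#..#.####..#....#
.##..#.....#.#..###.
..#.#..####....#..#.
.#....#...#.###..#..

.#....#...#.###..#..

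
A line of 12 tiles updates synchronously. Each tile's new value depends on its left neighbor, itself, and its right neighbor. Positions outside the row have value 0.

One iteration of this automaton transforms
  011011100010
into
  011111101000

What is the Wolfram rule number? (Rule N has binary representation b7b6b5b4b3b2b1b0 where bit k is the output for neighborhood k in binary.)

position 5: 111 → 1  (bit 7 = 1)
position 2: 110 → 1  (bit 6 = 1)
position 3: 101 → 1  (bit 5 = 1)
position 7: 100 → 0  (bit 4 = 0)
position 1: 011 → 1  (bit 3 = 1)
position 10: 010 → 0  (bit 2 = 0)
position 0: 001 → 0  (bit 1 = 0)
position 8: 000 → 1  (bit 0 = 1)
bits b7..b0 = 11101001 = 233

233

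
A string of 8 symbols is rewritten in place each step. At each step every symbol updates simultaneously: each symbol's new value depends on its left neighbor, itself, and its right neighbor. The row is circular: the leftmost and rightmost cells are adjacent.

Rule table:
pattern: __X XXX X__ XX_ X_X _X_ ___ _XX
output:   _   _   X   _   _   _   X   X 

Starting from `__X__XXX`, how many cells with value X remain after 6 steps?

4

X__X_X__
_X____X_
__XXX__X
X_X__X__
___X__X_
XX__X__X
count of X: 4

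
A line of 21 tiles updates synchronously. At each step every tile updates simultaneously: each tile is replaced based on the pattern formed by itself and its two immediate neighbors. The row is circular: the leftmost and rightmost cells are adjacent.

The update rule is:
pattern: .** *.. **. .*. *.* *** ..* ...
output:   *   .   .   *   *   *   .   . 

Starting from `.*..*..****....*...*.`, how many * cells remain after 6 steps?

step 1: .*..*..***.....*...*.
step 2: .*..*..**......*...*.
step 3: .*..*..*.......*...*.
step 4: .*..*..*.......*...*.  (fixed point — unchanged through step 6)
count of *: 5

5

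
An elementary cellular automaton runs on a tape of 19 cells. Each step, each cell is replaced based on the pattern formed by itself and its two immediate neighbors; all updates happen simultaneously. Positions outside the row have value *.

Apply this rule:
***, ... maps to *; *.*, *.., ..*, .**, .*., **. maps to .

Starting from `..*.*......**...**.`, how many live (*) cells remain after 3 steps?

3

......****....*....
.****..**..**...**.
..**..........*....
count of *: 3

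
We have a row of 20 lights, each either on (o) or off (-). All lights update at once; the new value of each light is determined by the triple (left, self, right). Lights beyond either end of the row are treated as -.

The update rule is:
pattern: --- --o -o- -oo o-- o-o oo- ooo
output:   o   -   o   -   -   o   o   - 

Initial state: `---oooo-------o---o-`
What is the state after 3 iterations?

iteration 1: oo----o-ooooo-o-o-o-
iteration 2: -o-oo-oo----ooooooo-
iteration 3: -oo-oo-o-oo-------o-

-oo-oo-o-oo-------o-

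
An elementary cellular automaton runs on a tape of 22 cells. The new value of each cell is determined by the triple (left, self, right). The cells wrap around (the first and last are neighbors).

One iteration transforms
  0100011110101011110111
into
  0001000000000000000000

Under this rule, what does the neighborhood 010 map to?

0

At position 1 the neighborhood is 010; the next row has 0 there.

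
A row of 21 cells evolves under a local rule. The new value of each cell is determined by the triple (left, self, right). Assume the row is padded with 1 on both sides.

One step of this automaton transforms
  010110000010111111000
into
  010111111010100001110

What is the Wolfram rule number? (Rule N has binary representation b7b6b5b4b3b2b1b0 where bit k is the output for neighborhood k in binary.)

93

position 13: 111 → 0  (bit 7 = 0)
position 4: 110 → 1  (bit 6 = 1)
position 0: 101 → 0  (bit 5 = 0)
position 5: 100 → 1  (bit 4 = 1)
position 3: 011 → 1  (bit 3 = 1)
position 1: 010 → 1  (bit 2 = 1)
position 9: 001 → 0  (bit 1 = 0)
position 6: 000 → 1  (bit 0 = 1)
bits b7..b0 = 01011101 = 93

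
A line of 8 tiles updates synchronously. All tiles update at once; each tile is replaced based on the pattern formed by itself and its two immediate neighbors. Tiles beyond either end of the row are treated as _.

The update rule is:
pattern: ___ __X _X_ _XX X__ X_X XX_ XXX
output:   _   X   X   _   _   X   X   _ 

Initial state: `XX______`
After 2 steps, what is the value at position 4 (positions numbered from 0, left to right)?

_X______
XX______
position 4 holds _

_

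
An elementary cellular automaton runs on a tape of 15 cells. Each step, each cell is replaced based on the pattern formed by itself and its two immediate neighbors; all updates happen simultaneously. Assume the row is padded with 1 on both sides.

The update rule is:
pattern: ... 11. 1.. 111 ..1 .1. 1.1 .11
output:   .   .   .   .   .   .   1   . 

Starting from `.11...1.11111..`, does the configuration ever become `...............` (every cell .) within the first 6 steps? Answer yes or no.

yes

1......1.......
...............
all cells are . at step 2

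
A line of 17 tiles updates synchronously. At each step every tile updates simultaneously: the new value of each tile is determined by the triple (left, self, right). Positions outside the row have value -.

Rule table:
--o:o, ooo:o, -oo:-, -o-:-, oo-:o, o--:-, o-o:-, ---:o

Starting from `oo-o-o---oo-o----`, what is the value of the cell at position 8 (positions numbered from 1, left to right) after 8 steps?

o

-o-----oo-o---ooo
o--oooo-o---oo-oo
--o-ooo---oo-o--o
oo---oo-oo-o---o-
-o-oo-o--o---oo--
o---o---o--oo-o-o
--oo--oo--o-o----
oo-o-o-o-o----ooo
position 8 holds o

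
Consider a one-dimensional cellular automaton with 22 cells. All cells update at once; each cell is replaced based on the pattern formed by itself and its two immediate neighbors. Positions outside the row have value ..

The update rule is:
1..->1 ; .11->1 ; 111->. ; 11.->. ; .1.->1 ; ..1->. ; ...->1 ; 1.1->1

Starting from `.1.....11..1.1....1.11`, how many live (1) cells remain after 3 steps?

12

.11111.1.1.111111.111.
.1....111111.....11..1
.1111.1.....1111.1.1.1
count of 1: 12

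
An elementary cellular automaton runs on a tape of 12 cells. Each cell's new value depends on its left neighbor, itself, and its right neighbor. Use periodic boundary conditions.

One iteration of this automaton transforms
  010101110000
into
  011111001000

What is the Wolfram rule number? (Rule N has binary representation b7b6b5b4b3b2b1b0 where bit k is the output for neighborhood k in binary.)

60

position 6: 111 → 0  (bit 7 = 0)
position 7: 110 → 0  (bit 6 = 0)
position 2: 101 → 1  (bit 5 = 1)
position 8: 100 → 1  (bit 4 = 1)
position 5: 011 → 1  (bit 3 = 1)
position 1: 010 → 1  (bit 2 = 1)
position 0: 001 → 0  (bit 1 = 0)
position 9: 000 → 0  (bit 0 = 0)
bits b7..b0 = 00111100 = 60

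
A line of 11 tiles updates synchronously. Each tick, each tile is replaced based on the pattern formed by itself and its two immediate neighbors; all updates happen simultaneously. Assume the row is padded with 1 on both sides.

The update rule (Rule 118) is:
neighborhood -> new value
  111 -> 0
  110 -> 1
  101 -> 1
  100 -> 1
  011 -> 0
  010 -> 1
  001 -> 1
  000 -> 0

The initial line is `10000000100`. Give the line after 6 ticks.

tick 1: 11000001111
tick 2: 01100010000
tick 3: 10110111001
tick 4: 11011001110
tick 5: 01101110011
tick 6: 10110011100

10110011100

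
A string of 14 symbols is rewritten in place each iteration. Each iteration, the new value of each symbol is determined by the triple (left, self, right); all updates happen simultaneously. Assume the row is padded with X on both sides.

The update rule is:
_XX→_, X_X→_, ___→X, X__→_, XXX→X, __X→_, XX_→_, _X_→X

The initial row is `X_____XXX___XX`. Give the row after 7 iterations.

_X_X_X_X__X_X_

__XXX__X__X__X
___X___X__X___
_X_X_X_X__X_X_
_X_X_X_X__X_X_  (fixed point — unchanged through iteration 7)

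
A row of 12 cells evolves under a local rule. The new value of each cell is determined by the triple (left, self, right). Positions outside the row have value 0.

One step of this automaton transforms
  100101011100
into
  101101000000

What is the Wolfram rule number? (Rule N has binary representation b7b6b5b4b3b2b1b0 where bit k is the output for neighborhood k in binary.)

6

position 8: 111 → 0  (bit 7 = 0)
position 9: 110 → 0  (bit 6 = 0)
position 4: 101 → 0  (bit 5 = 0)
position 1: 100 → 0  (bit 4 = 0)
position 7: 011 → 0  (bit 3 = 0)
position 0: 010 → 1  (bit 2 = 1)
position 2: 001 → 1  (bit 1 = 1)
position 11: 000 → 0  (bit 0 = 0)
bits b7..b0 = 00000110 = 6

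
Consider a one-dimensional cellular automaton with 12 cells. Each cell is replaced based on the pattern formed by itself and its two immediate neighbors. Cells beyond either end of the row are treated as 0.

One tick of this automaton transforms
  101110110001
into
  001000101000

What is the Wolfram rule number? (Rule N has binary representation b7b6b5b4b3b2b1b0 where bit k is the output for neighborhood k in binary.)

24

position 3: 111 → 0  (bit 7 = 0)
position 4: 110 → 0  (bit 6 = 0)
position 1: 101 → 0  (bit 5 = 0)
position 8: 100 → 1  (bit 4 = 1)
position 2: 011 → 1  (bit 3 = 1)
position 0: 010 → 0  (bit 2 = 0)
position 10: 001 → 0  (bit 1 = 0)
position 9: 000 → 0  (bit 0 = 0)
bits b7..b0 = 00011000 = 24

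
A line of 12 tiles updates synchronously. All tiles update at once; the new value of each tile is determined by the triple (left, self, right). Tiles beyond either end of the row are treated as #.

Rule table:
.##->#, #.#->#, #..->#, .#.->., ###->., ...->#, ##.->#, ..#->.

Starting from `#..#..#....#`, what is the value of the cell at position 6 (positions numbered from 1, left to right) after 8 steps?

##..#..###.#
.##..#.#.###
####..#.##..
...##..####.
##.###.#..##
.###.##.#.#.
##.#####.#.#
.###...##.##
position 6 holds .

.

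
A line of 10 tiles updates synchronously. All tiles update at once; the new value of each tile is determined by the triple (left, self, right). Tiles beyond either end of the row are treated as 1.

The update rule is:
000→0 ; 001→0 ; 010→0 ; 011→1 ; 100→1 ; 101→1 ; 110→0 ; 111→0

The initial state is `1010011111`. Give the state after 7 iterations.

0101010000
1010101000
0101010100
1010101010
0101010101
1010101011
0101010110

0101010110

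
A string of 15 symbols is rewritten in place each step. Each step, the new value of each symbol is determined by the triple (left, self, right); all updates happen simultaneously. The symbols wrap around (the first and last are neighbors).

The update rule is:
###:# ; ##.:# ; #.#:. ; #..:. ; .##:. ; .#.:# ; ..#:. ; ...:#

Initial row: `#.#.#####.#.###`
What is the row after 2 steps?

#.#...###.#...#

step 1: #.#..####.#..##
step 2: #.#...###.#...#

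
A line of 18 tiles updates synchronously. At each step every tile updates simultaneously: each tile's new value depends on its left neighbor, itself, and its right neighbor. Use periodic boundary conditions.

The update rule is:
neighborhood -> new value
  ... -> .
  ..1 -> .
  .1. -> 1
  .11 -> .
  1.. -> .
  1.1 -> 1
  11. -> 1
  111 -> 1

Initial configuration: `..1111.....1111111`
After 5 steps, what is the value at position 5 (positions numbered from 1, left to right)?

.

...111......111111
....11.......11111
.....1........1111
.....1.........111
.....1..........11
position 5 holds .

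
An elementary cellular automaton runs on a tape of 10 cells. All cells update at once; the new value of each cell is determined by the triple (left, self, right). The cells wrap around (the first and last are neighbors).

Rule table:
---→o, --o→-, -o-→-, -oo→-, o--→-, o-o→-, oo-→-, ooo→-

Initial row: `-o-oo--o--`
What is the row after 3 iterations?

---------o

iteration 1: ---------o
iteration 2: -ooooooo--
iteration 3: ---------o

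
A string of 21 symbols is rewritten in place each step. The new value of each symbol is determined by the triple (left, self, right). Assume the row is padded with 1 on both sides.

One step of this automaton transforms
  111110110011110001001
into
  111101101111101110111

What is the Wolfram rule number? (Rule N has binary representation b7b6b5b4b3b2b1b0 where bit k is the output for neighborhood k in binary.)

position 0: 111 → 1  (bit 7 = 1)
position 4: 110 → 0  (bit 6 = 0)
position 5: 101 → 1  (bit 5 = 1)
position 8: 100 → 1  (bit 4 = 1)
position 6: 011 → 1  (bit 3 = 1)
position 17: 010 → 0  (bit 2 = 0)
position 9: 001 → 1  (bit 1 = 1)
position 15: 000 → 1  (bit 0 = 1)
bits b7..b0 = 10111011 = 187

187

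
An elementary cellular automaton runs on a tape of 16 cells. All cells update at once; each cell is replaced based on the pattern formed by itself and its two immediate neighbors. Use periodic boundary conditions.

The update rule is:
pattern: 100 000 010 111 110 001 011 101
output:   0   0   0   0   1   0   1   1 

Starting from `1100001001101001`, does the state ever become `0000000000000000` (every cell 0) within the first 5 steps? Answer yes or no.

0100000001110001
1000000001010000
0000000000100000
0000000000000000
all cells are 0 at step 4

yes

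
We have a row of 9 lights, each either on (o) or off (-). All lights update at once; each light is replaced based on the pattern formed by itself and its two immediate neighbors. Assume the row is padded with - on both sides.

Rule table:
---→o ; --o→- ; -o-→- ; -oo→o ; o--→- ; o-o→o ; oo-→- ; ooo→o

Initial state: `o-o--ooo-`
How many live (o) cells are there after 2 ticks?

3

-o---oo--
---o-o--o
count of o: 3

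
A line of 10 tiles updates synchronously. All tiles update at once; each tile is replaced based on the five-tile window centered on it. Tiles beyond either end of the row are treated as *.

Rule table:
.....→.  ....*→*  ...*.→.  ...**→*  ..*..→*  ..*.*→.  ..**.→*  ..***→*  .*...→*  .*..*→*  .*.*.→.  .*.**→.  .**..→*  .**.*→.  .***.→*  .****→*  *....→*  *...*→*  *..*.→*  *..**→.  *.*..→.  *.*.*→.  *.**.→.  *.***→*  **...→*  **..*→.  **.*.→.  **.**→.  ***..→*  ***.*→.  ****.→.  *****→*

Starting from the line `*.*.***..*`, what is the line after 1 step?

....***..*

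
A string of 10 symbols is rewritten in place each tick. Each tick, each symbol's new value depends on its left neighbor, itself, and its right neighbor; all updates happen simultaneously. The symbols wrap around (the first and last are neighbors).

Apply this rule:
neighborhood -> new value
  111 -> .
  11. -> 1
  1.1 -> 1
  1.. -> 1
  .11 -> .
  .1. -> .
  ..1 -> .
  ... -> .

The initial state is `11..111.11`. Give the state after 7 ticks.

.11...11..
..11...11.
...11...11
1...11...1
11...11...
.11...11..  (repeats tick 1; period 5)
tick 7: ..11...11.

..11...11.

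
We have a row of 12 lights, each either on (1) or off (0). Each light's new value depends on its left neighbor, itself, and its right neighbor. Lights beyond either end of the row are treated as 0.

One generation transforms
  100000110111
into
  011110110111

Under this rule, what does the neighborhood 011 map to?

At position 6 the neighborhood is 011; the next row has 1 there.

1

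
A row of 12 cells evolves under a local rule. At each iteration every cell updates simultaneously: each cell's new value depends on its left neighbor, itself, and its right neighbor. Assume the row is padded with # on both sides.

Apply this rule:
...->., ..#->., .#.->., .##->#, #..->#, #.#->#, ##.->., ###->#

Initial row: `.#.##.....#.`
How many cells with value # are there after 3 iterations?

iteration 1: #.##.#.....#
iteration 2: .##.#.#....#
iteration 3: ##.#.#.#...#
count of #: 6

6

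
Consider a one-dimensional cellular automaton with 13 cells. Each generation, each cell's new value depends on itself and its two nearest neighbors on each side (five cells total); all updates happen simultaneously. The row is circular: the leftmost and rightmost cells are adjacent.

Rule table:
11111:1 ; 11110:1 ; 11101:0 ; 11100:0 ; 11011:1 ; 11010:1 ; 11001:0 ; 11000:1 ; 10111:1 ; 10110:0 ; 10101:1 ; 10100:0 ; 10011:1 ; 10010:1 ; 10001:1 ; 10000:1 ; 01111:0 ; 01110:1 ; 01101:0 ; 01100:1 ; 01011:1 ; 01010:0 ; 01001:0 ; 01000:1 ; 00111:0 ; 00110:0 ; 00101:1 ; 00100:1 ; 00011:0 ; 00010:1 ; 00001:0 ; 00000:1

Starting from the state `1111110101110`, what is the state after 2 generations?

generation 1: 1011101111101
generation 2: 0111011011010

0111011011010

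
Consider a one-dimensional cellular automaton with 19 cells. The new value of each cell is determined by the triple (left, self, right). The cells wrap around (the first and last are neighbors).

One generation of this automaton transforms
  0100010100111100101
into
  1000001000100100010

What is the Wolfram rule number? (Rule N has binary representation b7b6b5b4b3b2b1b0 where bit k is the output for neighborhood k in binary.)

position 11: 111 → 0  (bit 7 = 0)
position 13: 110 → 1  (bit 6 = 1)
position 0: 101 → 1  (bit 5 = 1)
position 2: 100 → 0  (bit 4 = 0)
position 10: 011 → 1  (bit 3 = 1)
position 1: 010 → 0  (bit 2 = 0)
position 4: 001 → 0  (bit 1 = 0)
position 3: 000 → 0  (bit 0 = 0)
bits b7..b0 = 01101000 = 104

104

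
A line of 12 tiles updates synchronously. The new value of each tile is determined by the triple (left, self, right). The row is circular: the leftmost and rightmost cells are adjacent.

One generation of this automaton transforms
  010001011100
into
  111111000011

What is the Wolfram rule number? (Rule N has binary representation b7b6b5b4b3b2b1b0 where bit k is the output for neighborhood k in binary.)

23

position 8: 111 → 0  (bit 7 = 0)
position 9: 110 → 0  (bit 6 = 0)
position 6: 101 → 0  (bit 5 = 0)
position 2: 100 → 1  (bit 4 = 1)
position 7: 011 → 0  (bit 3 = 0)
position 1: 010 → 1  (bit 2 = 1)
position 0: 001 → 1  (bit 1 = 1)
position 3: 000 → 1  (bit 0 = 1)
bits b7..b0 = 00010111 = 23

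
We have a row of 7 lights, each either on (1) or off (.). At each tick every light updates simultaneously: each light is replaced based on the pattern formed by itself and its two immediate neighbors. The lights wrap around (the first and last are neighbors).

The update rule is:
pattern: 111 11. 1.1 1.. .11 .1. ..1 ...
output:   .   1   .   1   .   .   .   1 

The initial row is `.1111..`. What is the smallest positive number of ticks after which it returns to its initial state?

tick 1: ....111
tick 2: 111...1
tick 3: ..111..
tick 4: 1...111
tick 5: 111....
tick 6: ..1111.
tick 7: 1....11
tick 8: 1111...
tick 9: ...111.
tick 10: 11...11
tick 11: .111...
tick 12: ...1111
tick 13: 11....1
tick 14: .1111..

14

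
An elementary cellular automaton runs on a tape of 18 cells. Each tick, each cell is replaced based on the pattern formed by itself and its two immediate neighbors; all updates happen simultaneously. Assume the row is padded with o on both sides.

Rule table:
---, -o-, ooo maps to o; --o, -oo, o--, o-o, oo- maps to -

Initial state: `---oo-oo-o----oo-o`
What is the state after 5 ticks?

-o-------o-oo-----
-o-ooooo-o----ooo-
-o--ooo--o-oo--o--
-o---o---o-----o--
-o-o-o-o-o-ooo-o--

-o-o-o-o-o-ooo-o--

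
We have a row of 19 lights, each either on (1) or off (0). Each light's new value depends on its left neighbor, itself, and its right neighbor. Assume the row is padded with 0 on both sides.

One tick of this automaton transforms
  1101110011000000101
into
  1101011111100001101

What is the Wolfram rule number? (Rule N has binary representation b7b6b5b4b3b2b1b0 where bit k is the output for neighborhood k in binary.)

94

position 4: 111 → 0  (bit 7 = 0)
position 1: 110 → 1  (bit 6 = 1)
position 2: 101 → 0  (bit 5 = 0)
position 6: 100 → 1  (bit 4 = 1)
position 0: 011 → 1  (bit 3 = 1)
position 16: 010 → 1  (bit 2 = 1)
position 7: 001 → 1  (bit 1 = 1)
position 11: 000 → 0  (bit 0 = 0)
bits b7..b0 = 01011110 = 94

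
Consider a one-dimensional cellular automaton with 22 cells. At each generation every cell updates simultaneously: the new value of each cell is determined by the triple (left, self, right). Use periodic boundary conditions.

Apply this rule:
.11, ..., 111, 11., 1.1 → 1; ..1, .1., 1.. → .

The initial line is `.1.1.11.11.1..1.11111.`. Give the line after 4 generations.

.1.1111111111111111111

..1.1111111....111111.
1..11111111.11.111111.
...1111111111111111111
.1.1111111111111111111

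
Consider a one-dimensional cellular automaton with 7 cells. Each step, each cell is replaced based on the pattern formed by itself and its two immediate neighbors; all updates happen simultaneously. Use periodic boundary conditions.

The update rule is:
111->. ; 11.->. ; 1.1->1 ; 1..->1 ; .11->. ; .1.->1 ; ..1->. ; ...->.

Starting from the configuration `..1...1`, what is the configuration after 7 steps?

1.11..1
.1..1..
.11.11.
...1..1
1..11.1
.1...1.
.11..11

.11..11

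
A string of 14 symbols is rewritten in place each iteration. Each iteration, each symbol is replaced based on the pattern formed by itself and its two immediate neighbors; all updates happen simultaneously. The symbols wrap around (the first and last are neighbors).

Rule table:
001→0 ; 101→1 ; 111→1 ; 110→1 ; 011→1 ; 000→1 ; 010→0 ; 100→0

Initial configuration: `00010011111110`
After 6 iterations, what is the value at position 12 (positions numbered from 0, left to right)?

11000011111110
11011011111111
11111111111111
11111111111111  (fixed point — unchanged through iteration 6)
position 12 holds 1

1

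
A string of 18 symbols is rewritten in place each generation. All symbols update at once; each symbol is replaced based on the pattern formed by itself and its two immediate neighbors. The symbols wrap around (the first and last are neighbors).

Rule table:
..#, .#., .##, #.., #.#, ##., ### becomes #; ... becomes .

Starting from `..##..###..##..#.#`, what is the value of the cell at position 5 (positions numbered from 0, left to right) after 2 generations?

generation 1: ##################
generation 2: ##################
position 5 holds #

#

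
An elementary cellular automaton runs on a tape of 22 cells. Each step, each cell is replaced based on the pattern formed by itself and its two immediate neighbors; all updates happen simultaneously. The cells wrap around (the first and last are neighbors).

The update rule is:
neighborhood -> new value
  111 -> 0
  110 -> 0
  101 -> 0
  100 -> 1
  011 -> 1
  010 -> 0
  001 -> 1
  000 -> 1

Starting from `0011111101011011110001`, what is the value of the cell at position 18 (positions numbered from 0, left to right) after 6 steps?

1

step 1: 1110000000010010001110
step 2: 1001111111101101111000
step 3: 0111000000001001000111
step 4: 0100111111110110111100
step 5: 1011100000000100100011
step 6: 0010011111111011011110
position 18 holds 1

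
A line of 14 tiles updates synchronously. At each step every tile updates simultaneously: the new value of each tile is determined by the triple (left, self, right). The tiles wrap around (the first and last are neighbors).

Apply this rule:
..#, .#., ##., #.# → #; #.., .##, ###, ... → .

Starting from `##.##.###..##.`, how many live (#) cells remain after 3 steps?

8

.##.##..#.#.##
#.##.#.#####.#
##.####....##.
count of #: 8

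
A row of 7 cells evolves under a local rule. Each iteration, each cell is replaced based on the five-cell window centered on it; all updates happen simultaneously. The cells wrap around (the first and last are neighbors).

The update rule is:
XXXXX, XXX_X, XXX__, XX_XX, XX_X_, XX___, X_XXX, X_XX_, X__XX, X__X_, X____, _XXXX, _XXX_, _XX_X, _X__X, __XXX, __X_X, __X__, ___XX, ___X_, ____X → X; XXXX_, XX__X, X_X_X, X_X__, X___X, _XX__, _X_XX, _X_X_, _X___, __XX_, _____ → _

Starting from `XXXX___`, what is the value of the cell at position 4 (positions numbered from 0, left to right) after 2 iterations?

X

iteration 1: XX_XX_X
iteration 2: XXXXXXX
position 4 holds X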